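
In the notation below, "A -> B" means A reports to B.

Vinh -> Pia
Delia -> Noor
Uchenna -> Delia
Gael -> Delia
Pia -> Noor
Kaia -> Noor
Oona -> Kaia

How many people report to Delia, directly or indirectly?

Delia directly manages Uchenna, Gael. Uchenna has no reports. Gael has no reports. So Delia's organization is 2 direct reports plus everyone under them: 1 + 1 = 2.

2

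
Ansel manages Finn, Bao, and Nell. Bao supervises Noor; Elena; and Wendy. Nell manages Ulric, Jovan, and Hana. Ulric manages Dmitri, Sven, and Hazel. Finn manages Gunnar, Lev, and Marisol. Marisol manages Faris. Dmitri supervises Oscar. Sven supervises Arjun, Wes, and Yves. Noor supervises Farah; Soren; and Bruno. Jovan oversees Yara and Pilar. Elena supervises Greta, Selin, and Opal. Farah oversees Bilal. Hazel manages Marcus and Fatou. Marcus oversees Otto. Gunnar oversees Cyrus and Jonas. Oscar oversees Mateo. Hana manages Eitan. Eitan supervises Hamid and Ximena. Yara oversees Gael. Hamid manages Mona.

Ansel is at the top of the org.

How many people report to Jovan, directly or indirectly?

3

Jovan directly manages Yara, Pilar. Under Yara: Gael (1). Pilar has no reports. So Jovan's organization is 2 direct reports plus everyone under them: 2 + 1 = 3.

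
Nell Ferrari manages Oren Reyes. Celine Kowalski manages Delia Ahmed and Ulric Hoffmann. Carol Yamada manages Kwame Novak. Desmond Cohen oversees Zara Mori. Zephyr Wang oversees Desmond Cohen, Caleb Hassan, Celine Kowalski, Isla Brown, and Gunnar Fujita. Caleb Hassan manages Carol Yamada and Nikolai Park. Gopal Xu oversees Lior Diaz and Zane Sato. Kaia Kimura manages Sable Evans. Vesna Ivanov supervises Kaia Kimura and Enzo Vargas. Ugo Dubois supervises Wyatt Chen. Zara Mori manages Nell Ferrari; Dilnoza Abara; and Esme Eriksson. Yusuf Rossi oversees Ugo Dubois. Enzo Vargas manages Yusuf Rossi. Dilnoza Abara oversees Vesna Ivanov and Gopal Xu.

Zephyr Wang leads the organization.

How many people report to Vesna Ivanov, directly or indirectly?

6

Vesna Ivanov directly manages Enzo Vargas, Kaia Kimura. Under Enzo Vargas: Yusuf Rossi, Ugo Dubois, Wyatt Chen (3). Under Kaia Kimura: Sable Evans (1). So Vesna Ivanov's organization is 2 direct reports plus everyone under them: 4 + 2 = 6.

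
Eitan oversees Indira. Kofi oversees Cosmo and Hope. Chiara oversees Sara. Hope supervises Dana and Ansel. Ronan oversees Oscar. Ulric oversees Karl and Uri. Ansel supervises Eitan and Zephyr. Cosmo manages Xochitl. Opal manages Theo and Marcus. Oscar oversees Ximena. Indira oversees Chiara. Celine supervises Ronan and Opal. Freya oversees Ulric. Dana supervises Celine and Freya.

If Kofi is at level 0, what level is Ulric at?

Chain from Ulric up to Kofi: Ulric → Freya → Dana → Hope → Kofi. That is 4 steps up, so Ulric is 4 levels below Kofi.

4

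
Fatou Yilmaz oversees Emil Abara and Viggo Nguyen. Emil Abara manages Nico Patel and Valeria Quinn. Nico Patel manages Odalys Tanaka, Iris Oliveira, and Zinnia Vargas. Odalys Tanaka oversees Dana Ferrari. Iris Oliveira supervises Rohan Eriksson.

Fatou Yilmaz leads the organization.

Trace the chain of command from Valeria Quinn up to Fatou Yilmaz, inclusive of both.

Valeria Quinn reports to Emil Abara. Emil Abara reports to Fatou Yilmaz. Fatou Yilmaz is at the top.

Valeria Quinn -> Emil Abara -> Fatou Yilmaz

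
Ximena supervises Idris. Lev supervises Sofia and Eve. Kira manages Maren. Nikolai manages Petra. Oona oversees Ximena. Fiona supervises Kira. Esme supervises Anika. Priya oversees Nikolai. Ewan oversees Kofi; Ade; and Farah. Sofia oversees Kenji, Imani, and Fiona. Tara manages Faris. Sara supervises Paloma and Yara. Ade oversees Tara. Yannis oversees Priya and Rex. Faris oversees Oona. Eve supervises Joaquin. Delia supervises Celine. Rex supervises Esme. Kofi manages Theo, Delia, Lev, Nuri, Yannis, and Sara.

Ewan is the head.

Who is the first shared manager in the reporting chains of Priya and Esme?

Yannis

Priya's chain of managers is Yannis, Kofi, Ewan. Esme's chain of managers is Rex, Yannis, Kofi, Ewan. The first manager that appears in both chains is Yannis.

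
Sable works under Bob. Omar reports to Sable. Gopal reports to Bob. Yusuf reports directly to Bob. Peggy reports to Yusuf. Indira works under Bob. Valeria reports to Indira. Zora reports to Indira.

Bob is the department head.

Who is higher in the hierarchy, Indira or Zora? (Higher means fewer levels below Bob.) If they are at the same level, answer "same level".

Indira is 1 level below Bob; Zora is 2. Indira is higher.

Indira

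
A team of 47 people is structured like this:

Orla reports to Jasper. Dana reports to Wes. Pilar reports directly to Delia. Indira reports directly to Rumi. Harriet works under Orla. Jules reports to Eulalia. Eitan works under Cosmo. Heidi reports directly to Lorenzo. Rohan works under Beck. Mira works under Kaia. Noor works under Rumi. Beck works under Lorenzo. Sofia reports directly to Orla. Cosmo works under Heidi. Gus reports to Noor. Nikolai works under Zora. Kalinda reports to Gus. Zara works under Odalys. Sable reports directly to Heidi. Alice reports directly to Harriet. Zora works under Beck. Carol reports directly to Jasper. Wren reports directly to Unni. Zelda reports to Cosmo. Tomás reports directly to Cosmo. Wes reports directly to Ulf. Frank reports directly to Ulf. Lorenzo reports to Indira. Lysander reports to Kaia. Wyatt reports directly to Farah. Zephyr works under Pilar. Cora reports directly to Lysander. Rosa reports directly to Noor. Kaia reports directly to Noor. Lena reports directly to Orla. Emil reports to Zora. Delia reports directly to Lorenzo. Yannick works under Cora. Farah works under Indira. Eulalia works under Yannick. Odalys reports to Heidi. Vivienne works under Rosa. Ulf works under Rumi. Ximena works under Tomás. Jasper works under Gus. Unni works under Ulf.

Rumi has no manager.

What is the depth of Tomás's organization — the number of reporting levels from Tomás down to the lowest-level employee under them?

1

The longest chain under Tomás runs Tomás → Ximena, which is 1 level below Tomás.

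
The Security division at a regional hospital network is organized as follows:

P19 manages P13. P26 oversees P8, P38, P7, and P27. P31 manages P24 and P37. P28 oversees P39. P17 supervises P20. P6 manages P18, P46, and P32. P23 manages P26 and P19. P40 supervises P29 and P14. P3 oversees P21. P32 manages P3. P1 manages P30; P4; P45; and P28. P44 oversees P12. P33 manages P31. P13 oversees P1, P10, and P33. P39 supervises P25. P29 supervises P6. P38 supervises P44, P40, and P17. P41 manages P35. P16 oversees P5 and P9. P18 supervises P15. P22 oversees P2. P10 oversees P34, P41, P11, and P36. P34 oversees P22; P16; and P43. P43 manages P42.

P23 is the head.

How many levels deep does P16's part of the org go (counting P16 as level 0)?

The longest chain under P16 runs P16 → P9, which is 1 level below P16.

1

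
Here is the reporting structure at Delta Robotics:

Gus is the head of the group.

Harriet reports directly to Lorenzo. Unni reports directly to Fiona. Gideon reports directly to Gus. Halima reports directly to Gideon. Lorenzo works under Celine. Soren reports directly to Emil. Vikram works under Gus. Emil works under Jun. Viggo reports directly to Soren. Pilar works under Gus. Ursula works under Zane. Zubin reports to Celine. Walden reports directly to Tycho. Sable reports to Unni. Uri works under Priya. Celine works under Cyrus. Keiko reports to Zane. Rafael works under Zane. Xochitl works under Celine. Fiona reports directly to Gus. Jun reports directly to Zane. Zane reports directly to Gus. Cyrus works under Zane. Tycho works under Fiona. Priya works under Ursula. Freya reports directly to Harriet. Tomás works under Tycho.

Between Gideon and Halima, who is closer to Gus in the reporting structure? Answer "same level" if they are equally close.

Gideon

Gideon is 1 level below Gus; Halima is 2. Gideon is higher.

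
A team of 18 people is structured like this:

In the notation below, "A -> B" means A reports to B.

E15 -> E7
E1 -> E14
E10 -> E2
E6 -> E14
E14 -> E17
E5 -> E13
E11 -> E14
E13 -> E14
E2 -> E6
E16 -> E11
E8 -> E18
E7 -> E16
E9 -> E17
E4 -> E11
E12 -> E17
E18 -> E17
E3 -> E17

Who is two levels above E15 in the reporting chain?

E16

E15 reports to E7, and E7 reports to E16. So E15's skip-level manager is E16.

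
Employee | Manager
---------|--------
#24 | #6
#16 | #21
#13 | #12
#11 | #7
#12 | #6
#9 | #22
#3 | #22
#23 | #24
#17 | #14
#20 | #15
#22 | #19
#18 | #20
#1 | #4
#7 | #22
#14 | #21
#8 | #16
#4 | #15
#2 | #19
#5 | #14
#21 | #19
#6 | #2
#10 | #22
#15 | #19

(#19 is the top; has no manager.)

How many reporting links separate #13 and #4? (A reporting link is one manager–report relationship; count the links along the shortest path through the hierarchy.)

6

#13 is 4 levels below #19, and #4 is 2 levels below #19 (their lowest common manager). The shortest path runs up from #13 to #19 and back down to #4: 4 + 2 = 6 links.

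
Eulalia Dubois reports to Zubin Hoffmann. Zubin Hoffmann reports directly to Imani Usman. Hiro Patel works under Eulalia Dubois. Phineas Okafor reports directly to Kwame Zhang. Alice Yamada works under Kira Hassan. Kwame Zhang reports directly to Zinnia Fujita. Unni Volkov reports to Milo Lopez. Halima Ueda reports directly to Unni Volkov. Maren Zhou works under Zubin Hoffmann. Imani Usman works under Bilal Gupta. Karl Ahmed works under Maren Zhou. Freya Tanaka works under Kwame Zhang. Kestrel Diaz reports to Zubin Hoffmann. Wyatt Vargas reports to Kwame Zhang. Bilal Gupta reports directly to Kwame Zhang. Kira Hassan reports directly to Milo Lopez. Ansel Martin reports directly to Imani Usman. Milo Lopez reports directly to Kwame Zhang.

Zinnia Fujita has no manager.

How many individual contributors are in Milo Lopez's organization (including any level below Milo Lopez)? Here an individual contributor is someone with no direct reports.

2

The people in Milo Lopez's organization with no one reporting to them are Halima Ueda, Alice Yamada. That is 2.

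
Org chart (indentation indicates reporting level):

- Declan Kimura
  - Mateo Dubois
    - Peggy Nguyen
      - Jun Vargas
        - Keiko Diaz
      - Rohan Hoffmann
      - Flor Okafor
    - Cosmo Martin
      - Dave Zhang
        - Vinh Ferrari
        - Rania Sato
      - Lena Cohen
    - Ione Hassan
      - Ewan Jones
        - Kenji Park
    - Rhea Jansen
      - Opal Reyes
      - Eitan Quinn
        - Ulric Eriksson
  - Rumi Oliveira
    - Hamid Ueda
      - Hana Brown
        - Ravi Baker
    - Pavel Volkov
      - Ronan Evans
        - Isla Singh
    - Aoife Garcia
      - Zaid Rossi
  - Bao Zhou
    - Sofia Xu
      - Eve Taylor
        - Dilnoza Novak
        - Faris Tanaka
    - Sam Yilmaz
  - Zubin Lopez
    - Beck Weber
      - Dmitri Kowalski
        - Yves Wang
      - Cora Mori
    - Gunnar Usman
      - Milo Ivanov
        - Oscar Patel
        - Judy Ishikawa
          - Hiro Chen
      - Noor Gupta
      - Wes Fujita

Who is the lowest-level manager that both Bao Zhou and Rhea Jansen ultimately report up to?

Bao Zhou's chain of managers is Declan Kimura. Rhea Jansen's chain of managers is Mateo Dubois, Declan Kimura. The first manager that appears in both chains is Declan Kimura.

Declan Kimura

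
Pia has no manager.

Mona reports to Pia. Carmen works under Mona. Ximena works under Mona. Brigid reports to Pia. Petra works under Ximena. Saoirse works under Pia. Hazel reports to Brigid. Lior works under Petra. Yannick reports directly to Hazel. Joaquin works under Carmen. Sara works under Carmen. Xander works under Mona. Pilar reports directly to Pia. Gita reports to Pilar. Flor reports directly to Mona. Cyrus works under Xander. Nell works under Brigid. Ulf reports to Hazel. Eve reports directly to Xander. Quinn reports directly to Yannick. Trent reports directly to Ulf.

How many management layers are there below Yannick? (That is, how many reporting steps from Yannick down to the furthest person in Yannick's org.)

The longest chain under Yannick runs Yannick → Quinn, which is 1 level below Yannick.

1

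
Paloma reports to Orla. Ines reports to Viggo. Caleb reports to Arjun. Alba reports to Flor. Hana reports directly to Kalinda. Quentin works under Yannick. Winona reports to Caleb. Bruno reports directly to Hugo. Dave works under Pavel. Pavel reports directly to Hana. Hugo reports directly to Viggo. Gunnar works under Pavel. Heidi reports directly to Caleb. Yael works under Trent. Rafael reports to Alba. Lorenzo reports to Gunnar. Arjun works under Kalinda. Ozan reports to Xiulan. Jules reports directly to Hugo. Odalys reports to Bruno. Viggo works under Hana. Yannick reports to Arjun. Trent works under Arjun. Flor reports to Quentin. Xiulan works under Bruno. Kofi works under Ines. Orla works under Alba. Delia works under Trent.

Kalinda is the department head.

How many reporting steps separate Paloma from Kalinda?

Chain from Paloma up to Kalinda: Paloma → Orla → Alba → Flor → Quentin → Yannick → Arjun → Kalinda. That is 7 steps up, so Paloma is 7 levels below Kalinda.

7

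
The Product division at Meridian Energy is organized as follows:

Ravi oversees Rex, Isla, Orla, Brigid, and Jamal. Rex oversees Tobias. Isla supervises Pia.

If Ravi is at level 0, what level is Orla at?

Chain from Orla up to Ravi: Orla → Ravi. That is 1 step up, so Orla is 1 level below Ravi.

1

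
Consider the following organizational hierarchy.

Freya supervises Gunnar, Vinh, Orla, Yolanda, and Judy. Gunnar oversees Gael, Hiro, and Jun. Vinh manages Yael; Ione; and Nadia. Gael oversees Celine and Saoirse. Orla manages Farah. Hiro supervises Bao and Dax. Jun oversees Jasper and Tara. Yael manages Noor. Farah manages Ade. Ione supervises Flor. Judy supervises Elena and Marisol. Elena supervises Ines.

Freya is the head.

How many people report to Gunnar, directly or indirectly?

Gunnar directly manages Gael, Hiro, Jun. Under Gael: Saoirse, Celine (2). Under Hiro: Dax, Bao (2). Under Jun: Jasper, Tara (2). So Gunnar's organization is 3 direct reports plus everyone under them: 3 + 3 + 3 = 9.

9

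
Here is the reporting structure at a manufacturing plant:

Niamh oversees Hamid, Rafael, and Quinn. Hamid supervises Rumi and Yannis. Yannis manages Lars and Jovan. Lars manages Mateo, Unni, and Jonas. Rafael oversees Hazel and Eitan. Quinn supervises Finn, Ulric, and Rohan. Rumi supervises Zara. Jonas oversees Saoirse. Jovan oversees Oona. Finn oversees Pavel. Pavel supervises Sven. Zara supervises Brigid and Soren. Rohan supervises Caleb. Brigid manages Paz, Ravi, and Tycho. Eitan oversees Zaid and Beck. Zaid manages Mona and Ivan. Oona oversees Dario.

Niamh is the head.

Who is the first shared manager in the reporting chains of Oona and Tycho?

Oona's chain of managers is Jovan, Yannis, Hamid, Niamh. Tycho's chain of managers is Brigid, Zara, Rumi, Hamid, Niamh. The first manager that appears in both chains is Hamid.

Hamid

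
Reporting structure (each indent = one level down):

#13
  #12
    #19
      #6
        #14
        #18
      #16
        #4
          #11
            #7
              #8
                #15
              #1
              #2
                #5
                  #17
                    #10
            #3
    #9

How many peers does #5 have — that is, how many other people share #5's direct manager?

#5 reports to #2, and #2 has no other direct reports. #5 has 0 peers.

0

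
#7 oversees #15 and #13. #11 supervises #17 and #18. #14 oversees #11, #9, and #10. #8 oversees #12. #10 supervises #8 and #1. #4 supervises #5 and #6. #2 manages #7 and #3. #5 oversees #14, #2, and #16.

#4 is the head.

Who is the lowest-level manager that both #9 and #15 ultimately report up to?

#9's chain of managers is #14, #5, #4. #15's chain of managers is #7, #2, #5, #4. The first manager that appears in both chains is #5.

#5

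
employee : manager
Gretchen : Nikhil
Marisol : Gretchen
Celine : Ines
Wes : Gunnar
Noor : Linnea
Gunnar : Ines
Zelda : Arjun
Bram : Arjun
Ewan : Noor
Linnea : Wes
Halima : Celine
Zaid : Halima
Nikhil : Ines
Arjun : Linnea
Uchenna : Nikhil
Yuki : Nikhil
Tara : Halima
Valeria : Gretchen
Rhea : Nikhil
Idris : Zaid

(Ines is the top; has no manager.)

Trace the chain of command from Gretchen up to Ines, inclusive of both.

Gretchen reports to Nikhil. Nikhil reports to Ines. Ines is at the top.

Gretchen -> Nikhil -> Ines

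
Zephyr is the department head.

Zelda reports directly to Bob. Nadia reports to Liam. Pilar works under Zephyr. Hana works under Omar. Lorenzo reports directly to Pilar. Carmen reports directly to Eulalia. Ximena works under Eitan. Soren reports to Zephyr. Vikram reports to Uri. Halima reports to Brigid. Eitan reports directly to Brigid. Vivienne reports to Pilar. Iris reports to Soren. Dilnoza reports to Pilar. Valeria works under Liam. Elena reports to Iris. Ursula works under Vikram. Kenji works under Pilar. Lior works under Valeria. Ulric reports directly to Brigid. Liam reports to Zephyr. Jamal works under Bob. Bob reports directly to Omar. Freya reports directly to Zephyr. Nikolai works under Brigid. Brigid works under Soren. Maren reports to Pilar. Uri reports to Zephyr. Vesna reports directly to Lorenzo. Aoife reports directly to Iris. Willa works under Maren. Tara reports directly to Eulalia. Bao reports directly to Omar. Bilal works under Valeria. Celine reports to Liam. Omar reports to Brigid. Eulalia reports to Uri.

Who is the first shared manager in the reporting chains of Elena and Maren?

Elena's chain of managers is Iris, Soren, Zephyr. Maren's chain of managers is Pilar, Zephyr. The first manager that appears in both chains is Zephyr.

Zephyr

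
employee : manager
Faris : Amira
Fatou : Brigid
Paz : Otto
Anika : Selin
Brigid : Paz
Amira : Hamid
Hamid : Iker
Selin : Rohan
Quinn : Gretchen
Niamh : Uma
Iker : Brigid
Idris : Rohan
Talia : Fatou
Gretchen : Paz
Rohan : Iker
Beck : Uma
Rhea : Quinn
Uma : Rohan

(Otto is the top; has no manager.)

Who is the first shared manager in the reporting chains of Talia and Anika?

Talia's chain of managers is Fatou, Brigid, Paz, Otto. Anika's chain of managers is Selin, Rohan, Iker, Brigid, Paz, Otto. The first manager that appears in both chains is Brigid.

Brigid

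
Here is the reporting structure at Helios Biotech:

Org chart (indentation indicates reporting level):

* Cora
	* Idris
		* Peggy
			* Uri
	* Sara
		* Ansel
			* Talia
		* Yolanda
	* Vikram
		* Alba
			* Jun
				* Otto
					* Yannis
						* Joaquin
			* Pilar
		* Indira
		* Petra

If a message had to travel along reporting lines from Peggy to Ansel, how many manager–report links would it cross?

Peggy is 2 levels below Cora, and Ansel is 2 levels below Cora (their lowest common manager). The shortest path runs up from Peggy to Cora and back down to Ansel: 2 + 2 = 4 links.

4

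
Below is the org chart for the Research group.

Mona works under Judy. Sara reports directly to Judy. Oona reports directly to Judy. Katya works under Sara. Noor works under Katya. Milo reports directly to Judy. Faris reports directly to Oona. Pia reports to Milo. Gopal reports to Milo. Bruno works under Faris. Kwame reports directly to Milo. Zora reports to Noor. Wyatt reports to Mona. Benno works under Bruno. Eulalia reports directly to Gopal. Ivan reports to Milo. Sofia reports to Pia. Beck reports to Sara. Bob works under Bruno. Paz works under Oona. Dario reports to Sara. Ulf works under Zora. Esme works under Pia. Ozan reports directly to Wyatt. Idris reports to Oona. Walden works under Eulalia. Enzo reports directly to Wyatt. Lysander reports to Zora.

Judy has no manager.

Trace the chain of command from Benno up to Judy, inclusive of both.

Benno -> Bruno -> Faris -> Oona -> Judy

Benno reports to Bruno. Bruno reports to Faris. Faris reports to Oona. Oona reports to Judy. Judy is at the top.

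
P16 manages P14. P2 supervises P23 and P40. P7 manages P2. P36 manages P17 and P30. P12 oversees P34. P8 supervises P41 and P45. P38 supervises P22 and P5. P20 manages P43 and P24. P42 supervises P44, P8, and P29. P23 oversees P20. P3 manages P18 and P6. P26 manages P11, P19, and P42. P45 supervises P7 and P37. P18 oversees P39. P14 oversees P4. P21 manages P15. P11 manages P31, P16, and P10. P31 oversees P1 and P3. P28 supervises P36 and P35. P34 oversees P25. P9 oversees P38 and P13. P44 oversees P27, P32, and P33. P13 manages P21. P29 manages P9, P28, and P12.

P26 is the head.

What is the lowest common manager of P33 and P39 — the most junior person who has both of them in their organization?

P26

P33's chain of managers is P44, P42, P26. P39's chain of managers is P18, P3, P31, P11, P26. The first manager that appears in both chains is P26.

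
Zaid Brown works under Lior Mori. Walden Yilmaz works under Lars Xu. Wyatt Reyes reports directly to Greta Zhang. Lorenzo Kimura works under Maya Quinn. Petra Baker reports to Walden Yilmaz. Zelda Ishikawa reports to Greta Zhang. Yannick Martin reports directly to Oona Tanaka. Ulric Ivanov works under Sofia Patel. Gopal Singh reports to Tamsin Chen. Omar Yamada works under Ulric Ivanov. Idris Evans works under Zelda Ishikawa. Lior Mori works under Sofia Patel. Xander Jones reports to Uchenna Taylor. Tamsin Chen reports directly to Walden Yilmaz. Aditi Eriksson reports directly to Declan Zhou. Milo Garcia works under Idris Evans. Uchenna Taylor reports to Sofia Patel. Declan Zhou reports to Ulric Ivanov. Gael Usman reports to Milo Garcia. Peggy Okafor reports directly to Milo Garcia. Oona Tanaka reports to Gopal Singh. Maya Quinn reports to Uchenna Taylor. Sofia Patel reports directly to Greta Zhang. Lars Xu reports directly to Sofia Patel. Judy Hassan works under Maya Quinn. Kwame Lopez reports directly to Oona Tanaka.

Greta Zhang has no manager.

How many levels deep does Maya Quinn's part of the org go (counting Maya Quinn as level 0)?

The longest chain under Maya Quinn runs Maya Quinn → Judy Hassan, which is 1 level below Maya Quinn.

1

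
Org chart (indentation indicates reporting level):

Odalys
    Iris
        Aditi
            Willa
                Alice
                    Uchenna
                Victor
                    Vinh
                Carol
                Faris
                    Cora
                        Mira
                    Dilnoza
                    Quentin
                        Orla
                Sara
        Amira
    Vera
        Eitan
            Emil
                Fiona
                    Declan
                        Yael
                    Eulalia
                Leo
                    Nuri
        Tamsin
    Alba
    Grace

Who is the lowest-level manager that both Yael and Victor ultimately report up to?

Odalys

Yael's chain of managers is Declan, Fiona, Emil, Eitan, Vera, Odalys. Victor's chain of managers is Willa, Aditi, Iris, Odalys. The first manager that appears in both chains is Odalys.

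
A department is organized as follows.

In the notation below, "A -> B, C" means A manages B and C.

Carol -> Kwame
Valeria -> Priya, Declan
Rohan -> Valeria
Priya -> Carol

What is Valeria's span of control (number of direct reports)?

Valeria directly manages Priya, Declan. That is 2 direct reports.

2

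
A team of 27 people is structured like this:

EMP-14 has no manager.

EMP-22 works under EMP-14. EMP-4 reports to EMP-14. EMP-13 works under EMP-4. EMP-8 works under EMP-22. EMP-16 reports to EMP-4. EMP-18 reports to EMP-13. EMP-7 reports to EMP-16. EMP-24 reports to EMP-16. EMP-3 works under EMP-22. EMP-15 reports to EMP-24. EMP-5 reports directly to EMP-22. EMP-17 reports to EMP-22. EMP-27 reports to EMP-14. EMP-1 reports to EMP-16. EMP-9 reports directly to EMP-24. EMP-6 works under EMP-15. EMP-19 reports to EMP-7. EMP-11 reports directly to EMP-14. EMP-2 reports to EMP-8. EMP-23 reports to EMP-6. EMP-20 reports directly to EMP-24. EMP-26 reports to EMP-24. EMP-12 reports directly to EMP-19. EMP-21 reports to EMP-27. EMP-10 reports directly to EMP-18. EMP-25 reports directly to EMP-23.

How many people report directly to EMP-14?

4

EMP-14 directly manages EMP-22, EMP-4, EMP-27, EMP-11. That is 4 direct reports.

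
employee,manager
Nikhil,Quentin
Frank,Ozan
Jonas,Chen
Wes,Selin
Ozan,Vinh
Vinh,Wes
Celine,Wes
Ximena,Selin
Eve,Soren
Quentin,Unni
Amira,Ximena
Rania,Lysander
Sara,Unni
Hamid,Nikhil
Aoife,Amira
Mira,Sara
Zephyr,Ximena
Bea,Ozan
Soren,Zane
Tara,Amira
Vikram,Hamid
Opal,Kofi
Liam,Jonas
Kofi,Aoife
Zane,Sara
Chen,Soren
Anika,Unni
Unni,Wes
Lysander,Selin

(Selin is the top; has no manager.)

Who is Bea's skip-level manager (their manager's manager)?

Bea reports to Ozan, and Ozan reports to Vinh. So Bea's skip-level manager is Vinh.

Vinh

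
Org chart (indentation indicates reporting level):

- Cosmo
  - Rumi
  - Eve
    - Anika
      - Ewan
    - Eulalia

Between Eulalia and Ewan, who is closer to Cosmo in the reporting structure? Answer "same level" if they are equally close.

Eulalia is 2 levels below Cosmo; Ewan is 3. Eulalia is higher.

Eulalia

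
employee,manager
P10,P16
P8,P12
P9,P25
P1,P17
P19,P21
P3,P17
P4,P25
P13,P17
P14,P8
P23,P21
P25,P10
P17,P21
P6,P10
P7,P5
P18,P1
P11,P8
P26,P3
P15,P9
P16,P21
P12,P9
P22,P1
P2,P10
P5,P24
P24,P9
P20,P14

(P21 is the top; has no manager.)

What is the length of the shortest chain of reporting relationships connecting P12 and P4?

3

P12 is 2 levels below P25, and P4 is 1 level below P25 (their lowest common manager). The shortest path runs up from P12 to P25 and back down to P4: 2 + 1 = 3 links.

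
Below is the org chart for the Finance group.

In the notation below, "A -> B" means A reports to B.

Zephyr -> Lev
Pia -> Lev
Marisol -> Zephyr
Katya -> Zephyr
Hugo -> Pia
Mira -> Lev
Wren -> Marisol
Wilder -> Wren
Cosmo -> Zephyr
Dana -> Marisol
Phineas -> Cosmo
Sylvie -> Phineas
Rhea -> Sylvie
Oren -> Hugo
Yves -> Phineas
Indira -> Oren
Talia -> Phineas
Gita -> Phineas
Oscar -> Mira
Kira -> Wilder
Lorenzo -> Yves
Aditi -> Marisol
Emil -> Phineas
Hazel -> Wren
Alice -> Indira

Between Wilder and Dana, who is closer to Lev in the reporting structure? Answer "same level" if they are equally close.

Wilder is 4 levels below Lev; Dana is 3. Dana is higher.

Dana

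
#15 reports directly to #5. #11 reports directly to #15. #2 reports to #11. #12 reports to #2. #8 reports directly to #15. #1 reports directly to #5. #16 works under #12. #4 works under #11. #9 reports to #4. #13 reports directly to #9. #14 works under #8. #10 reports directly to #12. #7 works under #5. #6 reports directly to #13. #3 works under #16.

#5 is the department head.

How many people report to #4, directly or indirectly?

3

#4 directly manages #9. Under #9: #13, #6 (2). That's 3 in total.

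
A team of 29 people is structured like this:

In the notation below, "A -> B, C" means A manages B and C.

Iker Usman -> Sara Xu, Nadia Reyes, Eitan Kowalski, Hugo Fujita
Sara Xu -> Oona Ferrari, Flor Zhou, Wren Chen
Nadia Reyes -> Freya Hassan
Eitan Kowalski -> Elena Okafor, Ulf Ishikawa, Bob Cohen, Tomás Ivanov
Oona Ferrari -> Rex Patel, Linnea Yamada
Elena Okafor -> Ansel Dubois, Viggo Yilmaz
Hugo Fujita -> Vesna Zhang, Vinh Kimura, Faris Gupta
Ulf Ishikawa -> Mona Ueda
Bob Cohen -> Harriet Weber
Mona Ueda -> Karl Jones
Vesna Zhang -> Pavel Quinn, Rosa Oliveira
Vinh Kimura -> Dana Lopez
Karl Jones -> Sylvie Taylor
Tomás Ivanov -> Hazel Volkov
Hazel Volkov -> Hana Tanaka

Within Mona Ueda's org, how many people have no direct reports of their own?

1

The only person in Mona Ueda's organization with no one reporting to them is Sylvie Taylor. That is 1.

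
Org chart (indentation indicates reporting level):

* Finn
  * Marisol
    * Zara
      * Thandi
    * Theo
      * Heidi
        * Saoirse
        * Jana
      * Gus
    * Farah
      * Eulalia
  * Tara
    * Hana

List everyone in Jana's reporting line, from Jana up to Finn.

Jana -> Heidi -> Theo -> Marisol -> Finn

Jana reports to Heidi. Heidi reports to Theo. Theo reports to Marisol. Marisol reports to Finn. Finn is at the top.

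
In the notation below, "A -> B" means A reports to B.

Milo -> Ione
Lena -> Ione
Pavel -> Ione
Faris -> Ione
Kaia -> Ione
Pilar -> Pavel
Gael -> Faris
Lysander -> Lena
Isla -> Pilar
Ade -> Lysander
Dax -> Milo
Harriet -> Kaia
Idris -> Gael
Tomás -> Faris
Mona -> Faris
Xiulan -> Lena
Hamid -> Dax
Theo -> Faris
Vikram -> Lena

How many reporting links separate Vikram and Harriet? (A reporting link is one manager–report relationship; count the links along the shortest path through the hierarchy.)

4

Vikram is 2 levels below Ione, and Harriet is 2 levels below Ione (their lowest common manager). The shortest path runs up from Vikram to Ione and back down to Harriet: 2 + 2 = 4 links.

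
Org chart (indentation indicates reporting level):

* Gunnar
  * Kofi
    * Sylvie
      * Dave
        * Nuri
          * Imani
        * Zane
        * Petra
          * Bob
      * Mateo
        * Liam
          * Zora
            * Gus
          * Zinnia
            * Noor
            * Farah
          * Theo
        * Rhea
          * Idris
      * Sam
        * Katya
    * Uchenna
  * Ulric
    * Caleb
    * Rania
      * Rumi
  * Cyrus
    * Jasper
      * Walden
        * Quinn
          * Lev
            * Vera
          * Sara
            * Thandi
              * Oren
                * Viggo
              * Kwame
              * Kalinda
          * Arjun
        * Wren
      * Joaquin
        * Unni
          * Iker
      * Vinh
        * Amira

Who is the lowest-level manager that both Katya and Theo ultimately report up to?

Sylvie

Katya's chain of managers is Sam, Sylvie, Kofi, Gunnar. Theo's chain of managers is Liam, Mateo, Sylvie, Kofi, Gunnar. The first manager that appears in both chains is Sylvie.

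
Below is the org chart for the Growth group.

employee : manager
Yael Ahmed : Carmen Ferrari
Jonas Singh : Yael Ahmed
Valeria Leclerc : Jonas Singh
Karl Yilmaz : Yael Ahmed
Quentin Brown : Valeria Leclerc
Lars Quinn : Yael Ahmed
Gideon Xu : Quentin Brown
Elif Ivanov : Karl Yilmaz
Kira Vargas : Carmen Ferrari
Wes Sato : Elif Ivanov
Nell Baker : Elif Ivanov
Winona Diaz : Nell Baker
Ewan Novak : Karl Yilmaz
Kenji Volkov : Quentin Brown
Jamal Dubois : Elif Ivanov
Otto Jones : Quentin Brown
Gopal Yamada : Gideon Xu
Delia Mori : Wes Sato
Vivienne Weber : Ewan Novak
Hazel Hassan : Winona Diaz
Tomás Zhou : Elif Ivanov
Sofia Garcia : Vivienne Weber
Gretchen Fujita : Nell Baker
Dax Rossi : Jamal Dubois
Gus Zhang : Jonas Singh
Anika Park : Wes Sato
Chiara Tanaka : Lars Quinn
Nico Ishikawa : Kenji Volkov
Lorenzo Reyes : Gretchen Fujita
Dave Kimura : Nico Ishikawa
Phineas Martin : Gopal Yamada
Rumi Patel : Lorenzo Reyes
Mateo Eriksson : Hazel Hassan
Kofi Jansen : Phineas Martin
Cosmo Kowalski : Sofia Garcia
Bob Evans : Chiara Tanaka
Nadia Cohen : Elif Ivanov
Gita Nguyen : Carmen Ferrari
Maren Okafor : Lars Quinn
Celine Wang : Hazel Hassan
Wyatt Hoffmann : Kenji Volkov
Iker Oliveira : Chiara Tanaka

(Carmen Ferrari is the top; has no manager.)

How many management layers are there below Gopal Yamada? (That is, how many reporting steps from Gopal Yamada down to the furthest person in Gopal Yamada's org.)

The longest chain under Gopal Yamada runs Gopal Yamada → Phineas Martin → Kofi Jansen, which is 2 levels below Gopal Yamada.

2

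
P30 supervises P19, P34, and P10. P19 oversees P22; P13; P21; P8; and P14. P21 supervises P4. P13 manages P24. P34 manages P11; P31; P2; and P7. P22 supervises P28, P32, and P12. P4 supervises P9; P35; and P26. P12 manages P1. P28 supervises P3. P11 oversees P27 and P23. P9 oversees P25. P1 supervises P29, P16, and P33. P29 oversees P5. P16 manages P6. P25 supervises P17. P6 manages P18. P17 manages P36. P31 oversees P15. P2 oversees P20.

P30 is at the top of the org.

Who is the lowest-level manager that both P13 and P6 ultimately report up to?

P19

P13's chain of managers is P19, P30. P6's chain of managers is P16, P1, P12, P22, P19, P30. The first manager that appears in both chains is P19.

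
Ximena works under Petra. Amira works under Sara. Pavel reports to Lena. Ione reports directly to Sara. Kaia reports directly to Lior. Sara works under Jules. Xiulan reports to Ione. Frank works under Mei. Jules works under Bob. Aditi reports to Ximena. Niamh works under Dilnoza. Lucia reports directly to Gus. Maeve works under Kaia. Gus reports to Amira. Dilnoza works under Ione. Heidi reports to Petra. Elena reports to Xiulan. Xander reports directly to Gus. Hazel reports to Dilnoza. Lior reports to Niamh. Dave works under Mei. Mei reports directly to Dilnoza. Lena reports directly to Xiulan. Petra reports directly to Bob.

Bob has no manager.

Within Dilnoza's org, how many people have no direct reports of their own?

4

The people in Dilnoza's organization with no one reporting to them are Maeve, Dave, Frank, Hazel. That is 4.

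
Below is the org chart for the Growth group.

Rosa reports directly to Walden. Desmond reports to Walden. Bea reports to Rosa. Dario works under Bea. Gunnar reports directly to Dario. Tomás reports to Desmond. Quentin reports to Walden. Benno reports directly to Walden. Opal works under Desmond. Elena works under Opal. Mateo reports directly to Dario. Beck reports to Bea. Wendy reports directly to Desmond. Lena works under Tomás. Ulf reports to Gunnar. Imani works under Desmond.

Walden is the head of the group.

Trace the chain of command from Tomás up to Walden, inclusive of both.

Tomás -> Desmond -> Walden

Tomás reports to Desmond. Desmond reports to Walden. Walden is at the top.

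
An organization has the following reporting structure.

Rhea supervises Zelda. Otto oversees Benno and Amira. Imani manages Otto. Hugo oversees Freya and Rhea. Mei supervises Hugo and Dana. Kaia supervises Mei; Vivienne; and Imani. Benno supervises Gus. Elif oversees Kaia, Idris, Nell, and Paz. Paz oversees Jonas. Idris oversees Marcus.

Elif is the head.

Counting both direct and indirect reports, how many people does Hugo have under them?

3

Hugo directly manages Freya, Rhea. Freya has no reports. Under Rhea: Zelda (1). So Hugo's organization is 2 direct reports plus everyone under them: 1 + 2 = 3.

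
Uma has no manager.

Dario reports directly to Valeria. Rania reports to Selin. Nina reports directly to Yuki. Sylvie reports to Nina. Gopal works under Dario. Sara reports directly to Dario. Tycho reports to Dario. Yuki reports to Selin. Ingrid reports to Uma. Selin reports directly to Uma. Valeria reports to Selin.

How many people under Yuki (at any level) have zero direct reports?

The only person in Yuki's organization with no one reporting to them is Sylvie. That is 1.

1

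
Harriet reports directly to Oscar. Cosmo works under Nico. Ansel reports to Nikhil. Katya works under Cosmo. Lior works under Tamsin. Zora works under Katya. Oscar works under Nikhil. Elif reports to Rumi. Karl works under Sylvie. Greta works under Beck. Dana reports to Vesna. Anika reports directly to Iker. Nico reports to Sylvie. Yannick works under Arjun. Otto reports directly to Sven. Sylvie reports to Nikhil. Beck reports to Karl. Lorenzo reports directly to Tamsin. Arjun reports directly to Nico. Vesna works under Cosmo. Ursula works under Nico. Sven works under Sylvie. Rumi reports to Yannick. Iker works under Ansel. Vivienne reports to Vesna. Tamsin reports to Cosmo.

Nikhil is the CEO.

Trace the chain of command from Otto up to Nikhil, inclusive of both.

Otto reports to Sven. Sven reports to Sylvie. Sylvie reports to Nikhil. Nikhil is at the top.

Otto -> Sven -> Sylvie -> Nikhil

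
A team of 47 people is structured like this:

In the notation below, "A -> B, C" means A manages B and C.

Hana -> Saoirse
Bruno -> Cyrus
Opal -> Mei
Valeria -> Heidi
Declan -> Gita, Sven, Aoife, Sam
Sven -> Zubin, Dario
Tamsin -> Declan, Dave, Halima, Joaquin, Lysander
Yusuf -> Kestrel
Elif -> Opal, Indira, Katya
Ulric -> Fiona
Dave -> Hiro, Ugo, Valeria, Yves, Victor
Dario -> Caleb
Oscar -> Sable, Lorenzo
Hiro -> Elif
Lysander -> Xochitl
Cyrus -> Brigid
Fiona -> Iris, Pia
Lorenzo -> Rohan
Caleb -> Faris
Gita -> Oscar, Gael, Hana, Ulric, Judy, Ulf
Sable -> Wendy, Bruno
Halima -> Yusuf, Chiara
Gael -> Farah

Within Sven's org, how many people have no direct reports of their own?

2

The people in Sven's organization with no one reporting to them are Faris, Zubin. That is 2.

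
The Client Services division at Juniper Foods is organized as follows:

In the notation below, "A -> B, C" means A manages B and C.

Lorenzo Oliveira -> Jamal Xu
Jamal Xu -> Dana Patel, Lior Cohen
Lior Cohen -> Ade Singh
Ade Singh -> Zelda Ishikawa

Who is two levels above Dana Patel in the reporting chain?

Lorenzo Oliveira

Dana Patel reports to Jamal Xu, and Jamal Xu reports to Lorenzo Oliveira. So Dana Patel's skip-level manager is Lorenzo Oliveira.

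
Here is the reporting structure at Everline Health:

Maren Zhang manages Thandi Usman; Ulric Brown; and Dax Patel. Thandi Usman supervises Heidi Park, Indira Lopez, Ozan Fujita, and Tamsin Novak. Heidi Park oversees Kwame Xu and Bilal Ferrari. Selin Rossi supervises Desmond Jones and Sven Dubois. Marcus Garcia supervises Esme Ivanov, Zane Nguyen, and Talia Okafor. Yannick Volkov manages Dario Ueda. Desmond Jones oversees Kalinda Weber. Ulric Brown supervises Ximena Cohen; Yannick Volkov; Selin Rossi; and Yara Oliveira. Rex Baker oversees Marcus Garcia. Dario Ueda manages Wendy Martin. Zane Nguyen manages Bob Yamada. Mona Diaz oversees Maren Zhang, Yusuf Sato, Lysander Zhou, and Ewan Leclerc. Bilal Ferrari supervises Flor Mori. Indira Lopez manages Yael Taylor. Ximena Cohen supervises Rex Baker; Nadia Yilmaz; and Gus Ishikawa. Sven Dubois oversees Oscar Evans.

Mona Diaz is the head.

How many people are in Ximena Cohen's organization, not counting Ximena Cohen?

Ximena Cohen directly manages Rex Baker, Nadia Yilmaz, Gus Ishikawa. Under Rex Baker: Marcus Garcia, Talia Okafor, Esme Ivanov, Zane Nguyen, Bob Yamada (5). Nadia Yilmaz has no reports. Gus Ishikawa has no reports. So Ximena Cohen's organization is 3 direct reports plus everyone under them: 6 + 1 + 1 = 8.

8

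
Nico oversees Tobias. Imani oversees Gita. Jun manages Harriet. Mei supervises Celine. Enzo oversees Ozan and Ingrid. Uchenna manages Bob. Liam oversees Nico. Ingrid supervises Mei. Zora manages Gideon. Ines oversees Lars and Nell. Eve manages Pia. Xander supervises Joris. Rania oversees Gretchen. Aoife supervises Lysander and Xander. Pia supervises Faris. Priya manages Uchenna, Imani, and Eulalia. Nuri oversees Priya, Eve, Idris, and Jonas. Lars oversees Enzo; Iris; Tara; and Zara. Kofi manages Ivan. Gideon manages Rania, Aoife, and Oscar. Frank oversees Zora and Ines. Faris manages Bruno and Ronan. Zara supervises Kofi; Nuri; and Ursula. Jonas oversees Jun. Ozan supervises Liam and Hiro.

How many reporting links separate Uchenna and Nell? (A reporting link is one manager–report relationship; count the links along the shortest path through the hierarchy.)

Uchenna is 5 levels below Ines, and Nell is 1 level below Ines (their lowest common manager). The shortest path runs up from Uchenna to Ines and back down to Nell: 5 + 1 = 6 links.

6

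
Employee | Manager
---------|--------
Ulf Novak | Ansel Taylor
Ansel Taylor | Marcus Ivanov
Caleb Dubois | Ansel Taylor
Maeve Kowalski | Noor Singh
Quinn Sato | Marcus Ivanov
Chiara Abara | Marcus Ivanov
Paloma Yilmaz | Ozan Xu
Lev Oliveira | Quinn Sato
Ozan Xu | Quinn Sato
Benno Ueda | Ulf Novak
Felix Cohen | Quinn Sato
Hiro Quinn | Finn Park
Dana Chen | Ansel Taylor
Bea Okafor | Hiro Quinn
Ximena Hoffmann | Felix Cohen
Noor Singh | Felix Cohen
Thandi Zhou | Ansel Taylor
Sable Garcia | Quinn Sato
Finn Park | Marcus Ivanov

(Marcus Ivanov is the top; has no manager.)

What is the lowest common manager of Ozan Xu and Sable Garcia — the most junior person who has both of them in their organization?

Ozan Xu's chain of managers is Quinn Sato, Marcus Ivanov. Sable Garcia's chain of managers is Quinn Sato, Marcus Ivanov. The first manager that appears in both chains is Quinn Sato.

Quinn Sato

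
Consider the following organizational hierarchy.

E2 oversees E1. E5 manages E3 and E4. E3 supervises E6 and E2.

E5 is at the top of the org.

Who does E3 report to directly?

E5

E3 reports directly to E5.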